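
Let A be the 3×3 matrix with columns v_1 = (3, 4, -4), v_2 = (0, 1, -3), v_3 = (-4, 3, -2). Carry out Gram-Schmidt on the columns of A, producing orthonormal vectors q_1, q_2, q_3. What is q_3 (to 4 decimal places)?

q_3 = (-0.6447, 0.7252, 0.2417)

v_1 = (3, 4, -4); ‖v_1‖ = 6.4031, so q_1 = (0.4685, 0.6247, -0.6247).
q_1·v_2 = 0.4685·0 + 0.6247·1 + (-0.6247)·(-3) = 2.4988.
u_2 = v_2 − 2.4988·q_1 = (-1.1707, -0.5610, -1.4390).
‖u_2‖ = 1.9381, so q_2 = (-0.6041, -0.2895, -0.7425).
q_1·v_3 = 0.4685·(-4) + 0.6247·3 + (-0.6247)·(-2) = 1.2494; q_2·v_3 = (-0.6041)·(-4) + (-0.2895)·3 + (-0.7425)·(-2) = 3.0329.
u_3 = v_3 − 1.2494·q_1 − 3.0329·q_2 = (-2.7532, 3.0974, 1.0325).
‖u_3‖ = 4.2709, so q_3 = (-0.6447, 0.7252, 0.2417).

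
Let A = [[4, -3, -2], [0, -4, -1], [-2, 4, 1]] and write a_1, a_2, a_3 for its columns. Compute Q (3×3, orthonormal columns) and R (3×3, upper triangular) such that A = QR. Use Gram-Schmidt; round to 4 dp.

a_1 = (4, 0, -2); ‖a_1‖ = 4.4721, so q_1 = (0.8944, 0.0000, -0.4472).
q_1·a_2 = 0.8944·(-3) + 0.0000·(-4) + (-0.4472)·4 = -4.4721.
u_2 = a_2 + 4.4721·q_1 = (1.0000, -4.0000, 2.0000).
‖u_2‖ = 4.5826, so q_2 = (0.2182, -0.8729, 0.4364).
q_1·a_3 = 0.8944·(-2) + 0.0000·(-1) + (-0.4472)·1 = -2.2361; q_2·a_3 = 0.2182·(-2) + (-0.8729)·(-1) + 0.4364·1 = 0.8729.
u_3 = a_3 + 2.2361·q_1 − 0.8729·q_2 = (-0.1905, -0.2381, -0.3810).
‖u_3‖ = 0.4880, so q_3 = (-0.3904, -0.4880, -0.7807).

Q = [[0.8944, 0.2182, -0.3904], [0.0000, -0.8729, -0.4880], [-0.4472, 0.4364, -0.7807]], R = [[4.4721, -4.4721, -2.2361], [0.0000, 4.5826, 0.8729], [0.0000, 0.0000, 0.4880]]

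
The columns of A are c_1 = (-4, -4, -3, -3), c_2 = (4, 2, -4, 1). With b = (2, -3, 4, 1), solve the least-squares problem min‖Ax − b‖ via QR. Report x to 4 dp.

q_1 = c_1/‖c_1‖ = (-4, -4, -3, -3)/7.0711 = (-0.5657, -0.5657, -0.4243, -0.4243).
r_{12} = q_1·c_2 = -2.1213.
u_2 = c_2 + 2.1213·q_1 = (2.8000, 0.8000, -4.9000, 0.1000).
‖u_2‖ = 5.7009, so q_2 = (0.4912, 0.1403, -0.8595, 0.0175).
Qᵀb = (-1.5556, -2.8592).
Back-substitute: x_2 = -2.8592/5.7009 = -0.5015.
x_1 = (-1.5556 + 2.1213·(-0.5015))/7.0711 = -0.3705.

x = (-0.3705, -0.5015)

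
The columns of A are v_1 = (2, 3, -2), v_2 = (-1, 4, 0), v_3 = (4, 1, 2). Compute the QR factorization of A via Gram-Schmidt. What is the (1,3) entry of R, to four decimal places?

v_1 = (2, 3, -2); ‖v_1‖ = 4.1231, so q_1 = (0.4851, 0.7276, -0.4851).
r_{13} = q_1·v_3 = 1.6977.

r_{13} = 1.6977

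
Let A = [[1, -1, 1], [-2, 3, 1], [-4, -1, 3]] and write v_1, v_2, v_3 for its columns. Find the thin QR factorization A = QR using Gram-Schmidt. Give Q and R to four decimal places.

v_1 = (1, -2, -4); ‖v_1‖ = 4.5826, so e_1 = (0.2182, -0.4364, -0.8729).
e_1·v_2 = 0.2182·(-1) + (-0.4364)·3 + (-0.8729)·(-1) = -0.6547.
u_2 = v_2 + 0.6547·e_1 = (-0.8571, 2.7143, -1.5714).
‖u_2‖ = 3.2514, so e_2 = (-0.2636, 0.8348, -0.4833).
e_1·v_3 = 0.2182·1 + (-0.4364)·1 + (-0.8729)·3 = -2.8368; e_2·v_3 = (-0.2636)·1 + 0.8348·1 + (-0.4833)·3 = -0.8787.
u_3 = v_3 + 2.8368·e_1 + 0.8787·e_2 = (1.3874, 0.4955, 0.0991).
‖u_3‖ = 1.4765, so e_3 = (0.9396, 0.3356, 0.0671).

Q = [[0.2182, -0.2636, 0.9396], [-0.4364, 0.8348, 0.3356], [-0.8729, -0.4833, 0.0671]], R = [[4.5826, -0.6547, -2.8368], [0.0000, 3.2514, -0.8787], [0.0000, 0.0000, 1.4765]]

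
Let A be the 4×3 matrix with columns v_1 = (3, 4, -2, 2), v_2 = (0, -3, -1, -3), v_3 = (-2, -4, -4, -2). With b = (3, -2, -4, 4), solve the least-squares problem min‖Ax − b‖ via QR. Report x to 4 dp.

x = (0.7623, -0.4131, 0.8202)

v_1 = (3, 4, -2, 2); ‖v_1‖ = 5.7446, so e_1 = (0.5222, 0.6963, -0.3482, 0.3482).
e_1·v_2 = 0.5222·0 + 0.6963·(-3) + (-0.3482)·(-1) + 0.3482·(-3) = -2.7852.
u_2 = v_2 + 2.7852·e_1 = (1.4545, -1.0606, -1.9697, -2.0303).
‖u_2‖ = 3.3530, so e_2 = (0.4338, -0.3163, -0.5874, -0.6055).
e_1·v_3 = 0.5222·(-2) + 0.6963·(-4) + (-0.3482)·(-4) + 0.3482·(-2) = -3.1334; e_2·v_3 = 0.4338·(-2) + (-0.3163)·(-4) + (-0.5874)·(-4) + (-0.6055)·(-2) = 3.9585.
u_3 = v_3 + 3.1334·e_1 − 3.9585·e_2 = (-2.0809, -0.5660, -2.7655, 1.4879).
‖u_3‖ = 3.8095, so e_3 = (-0.5462, -0.1486, -0.7260, 0.3906).
Qᵀb = (2.9593, 1.8618, 3.1246).
Back-substitute: x_3 = 3.1246/3.8095 = 0.8202.
x_2 = (1.8618 − 3.9585·0.8202)/3.3530 = -0.4131.
x_1 = (2.9593 + 2.7852·(-0.4131) + 3.1334·0.8202)/5.7446 = 0.7623.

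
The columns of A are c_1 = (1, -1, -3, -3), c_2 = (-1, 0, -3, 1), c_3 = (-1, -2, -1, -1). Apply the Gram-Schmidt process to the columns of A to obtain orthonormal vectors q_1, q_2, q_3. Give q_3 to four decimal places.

c_1 = (1, -1, -3, -3); ‖c_1‖ = 4.4721, so q_1 = (0.2236, -0.2236, -0.6708, -0.6708).
q_1·c_2 = 0.2236·(-1) + (-0.2236)·0 + (-0.6708)·(-3) + (-0.6708)·1 = 1.1180.
u_2 = c_2 − 1.1180·q_1 = (-1.2500, 0.2500, -2.2500, 1.7500).
‖u_2‖ = 3.1225, so q_2 = (-0.4003, 0.0801, -0.7206, 0.5604).
q_1·c_3 = 0.2236·(-1) + (-0.2236)·(-2) + (-0.6708)·(-1) + (-0.6708)·(-1) = 1.5652; q_2·c_3 = (-0.4003)·(-1) + 0.0801·(-2) + (-0.7206)·(-1) + 0.5604·(-1) = 0.4003.
u_3 = c_3 − 1.5652·q_1 − 0.4003·q_2 = (-1.1897, -1.6821, 0.3385, -0.1744).
‖u_3‖ = 2.0952, so q_3 = (-0.5679, -0.8028, 0.1615, -0.0832).

q_3 = (-0.5679, -0.8028, 0.1615, -0.0832)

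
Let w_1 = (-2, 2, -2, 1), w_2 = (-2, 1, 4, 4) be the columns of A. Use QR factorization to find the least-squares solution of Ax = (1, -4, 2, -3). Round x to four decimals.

w_1 = (-2, 2, -2, 1); ‖w_1‖ = 3.6056, so e_1 = (-0.5547, 0.5547, -0.5547, 0.2774).
e_1·w_2 = (-0.5547)·(-2) + 0.5547·1 + (-0.5547)·4 + 0.2774·4 = 0.5547.
u_2 = w_2 − 0.5547·e_1 = (-1.6923, 0.6923, 4.3077, 3.8462).
‖u_2‖ = 6.0574, so e_2 = (-0.2794, 0.1143, 0.7111, 0.6349).
Qᵀb = (-4.7150, -1.2191).
Back-substitute: x_2 = -1.2191/6.0574 = -0.2013.
x_1 = (-4.7150 − 0.5547·(-0.2013))/3.6056 = -1.2767.

x = (-1.2767, -0.2013)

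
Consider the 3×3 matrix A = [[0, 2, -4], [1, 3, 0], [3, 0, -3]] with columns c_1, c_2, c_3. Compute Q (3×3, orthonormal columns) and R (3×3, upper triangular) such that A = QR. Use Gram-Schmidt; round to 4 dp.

Q = [[0.0000, 0.5750, -0.8182], [0.3162, 0.7762, 0.5455], [0.9487, -0.2587, -0.1818]], R = [[3.1623, 0.9487, -2.8460], [0.0000, 3.4785, -1.5236], [0.0000, 0.0000, 3.8182]]

c_1 = (0, 1, 3); ‖c_1‖ = 3.1623, so q_1 = (0.0000, 0.3162, 0.9487).
q_1·c_2 = 0.0000·2 + 0.3162·3 + 0.9487·0 = 0.9487.
u_2 = c_2 − 0.9487·q_1 = (2.0000, 2.7000, -0.9000).
‖u_2‖ = 3.4785, so q_2 = (0.5750, 0.7762, -0.2587).
q_1·c_3 = 0.0000·(-4) + 0.3162·0 + 0.9487·(-3) = -2.8460; q_2·c_3 = 0.5750·(-4) + 0.7762·0 + (-0.2587)·(-3) = -1.5236.
u_3 = c_3 + 2.8460·q_1 + 1.5236·q_2 = (-3.1240, 2.0826, -0.6942).
‖u_3‖ = 3.8182, so q_3 = (-0.8182, 0.5455, -0.1818).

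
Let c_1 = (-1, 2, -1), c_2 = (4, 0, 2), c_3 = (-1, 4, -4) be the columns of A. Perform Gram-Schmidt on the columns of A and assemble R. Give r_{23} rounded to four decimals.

r_{23} = 0.2673

c_1 = (-1, 2, -1); ‖c_1‖ = 2.4495, so e_1 = (-0.4082, 0.8165, -0.4082).
e_1·c_2 = (-0.4082)·4 + 0.8165·0 + (-0.4082)·2 = -2.4495.
u_2 = c_2 + 2.4495·e_1 = (3.0000, 2.0000, 1.0000).
‖u_2‖ = 3.7417, so e_2 = (0.8018, 0.5345, 0.2673).
r_{23} = e_2·c_3 = 0.2673.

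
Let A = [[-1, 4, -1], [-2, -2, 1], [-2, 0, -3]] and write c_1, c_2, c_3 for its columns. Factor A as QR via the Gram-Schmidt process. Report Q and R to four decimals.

Q = [[-0.3333, 0.8944, 0.2981], [-0.6667, -0.4472, 0.5963], [-0.6667, 0.0000, -0.7454]], R = [[3.0000, 0.0000, 1.6667], [0.0000, 4.4721, -1.3416], [0.0000, 0.0000, 2.5342]]

c_1 = (-1, -2, -2); ‖c_1‖ = 3.0000, so q_1 = (-0.3333, -0.6667, -0.6667).
q_1·c_2 = (-0.3333)·4 + (-0.6667)·(-2) + (-0.6667)·0 = 0.0000.
u_2 = c_2 + 0.0000·q_1 = (4.0000, -2.0000, 0.0000).
‖u_2‖ = 4.4721, so q_2 = (0.8944, -0.4472, 0.0000).
q_1·c_3 = (-0.3333)·(-1) + (-0.6667)·1 + (-0.6667)·(-3) = 1.6667; q_2·c_3 = 0.8944·(-1) + (-0.4472)·1 + 0.0000·(-3) = -1.3416.
u_3 = c_3 − 1.6667·q_1 + 1.3416·q_2 = (0.7556, 1.5111, -1.8889).
‖u_3‖ = 2.5342, so q_3 = (0.2981, 0.5963, -0.7454).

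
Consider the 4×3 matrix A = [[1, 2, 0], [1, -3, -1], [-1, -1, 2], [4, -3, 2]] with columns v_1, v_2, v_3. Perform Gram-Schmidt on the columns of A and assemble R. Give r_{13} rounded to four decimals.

r_{13} = 1.1471

v_1 = (1, 1, -1, 4); ‖v_1‖ = 4.3589, so e_1 = (0.2294, 0.2294, -0.2294, 0.9177).
r_{13} = e_1·v_3 = 1.1471.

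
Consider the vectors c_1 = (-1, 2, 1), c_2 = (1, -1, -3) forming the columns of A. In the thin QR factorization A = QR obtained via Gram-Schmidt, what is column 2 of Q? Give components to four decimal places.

e_2 = (0.0000, 0.4472, -0.8944)

c_1 = (-1, 2, 1); ‖c_1‖ = 2.4495, so e_1 = (-0.4082, 0.8165, 0.4082).
e_1·c_2 = (-0.4082)·1 + 0.8165·(-1) + 0.4082·(-3) = -2.4495.
u_2 = c_2 + 2.4495·e_1 = (0.0000, 1.0000, -2.0000).
‖u_2‖ = 2.2361, so e_2 = (0.0000, 0.4472, -0.8944).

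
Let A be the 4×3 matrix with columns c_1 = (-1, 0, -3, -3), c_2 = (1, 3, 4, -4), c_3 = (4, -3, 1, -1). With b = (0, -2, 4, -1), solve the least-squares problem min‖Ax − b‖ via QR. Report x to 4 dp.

x = (-0.3913, 0.3014, 0.3159)

q_1 = c_1/‖c_1‖ = (-1, 0, -3, -3)/4.3589 = (-0.2294, 0.0000, -0.6882, -0.6882).
r_{12} = q_1·c_2 = -0.2294.
u_2 = c_2 + 0.2294·q_1 = (0.9474, 3.0000, 3.8421, -4.1579).
‖u_2‖ = 6.4767, so q_2 = (0.1463, 0.4632, 0.5932, -0.6420).
r_{13} = q_1·c_3 = -0.9177; r_{23} = q_2·c_3 = 0.4307.
u_3 = c_3 + 0.9177·q_1 − 0.4307·q_2 = (3.7265, -3.1995, 0.1129, -1.3551).
‖u_3‖ = 5.0963, so q_3 = (0.7312, -0.6278, 0.0222, -0.2659).
Qᵀb = (-2.0647, 2.0885, 1.6101).
Back-substitute: x_3 = 1.6101/5.0963 = 0.3159.
x_2 = (2.0885 − 0.4307·0.3159)/6.4767 = 0.3014.
x_1 = (-2.0647 + 0.2294·0.3014 + 0.9177·0.3159)/4.3589 = -0.3913.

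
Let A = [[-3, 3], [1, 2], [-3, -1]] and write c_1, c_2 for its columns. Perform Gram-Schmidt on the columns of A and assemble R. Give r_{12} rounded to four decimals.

c_1 = (-3, 1, -3); ‖c_1‖ = 4.3589, so q_1 = (-0.6882, 0.2294, -0.6882).
r_{12} = q_1·c_2 = -0.9177.

r_{12} = -0.9177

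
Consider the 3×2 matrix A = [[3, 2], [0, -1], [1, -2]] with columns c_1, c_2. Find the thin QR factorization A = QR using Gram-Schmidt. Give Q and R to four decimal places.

c_1 = (3, 0, 1); ‖c_1‖ = 3.1623, so q_1 = (0.9487, 0.0000, 0.3162).
q_1·c_2 = 0.9487·2 + 0.0000·(-1) + 0.3162·(-2) = 1.2649.
u_2 = c_2 − 1.2649·q_1 = (0.8000, -1.0000, -2.4000).
‖u_2‖ = 2.7203, so q_2 = (0.2941, -0.3676, -0.8823).

Q = [[0.9487, 0.2941], [0.0000, -0.3676], [0.3162, -0.8823]], R = [[3.1623, 1.2649], [0.0000, 2.7203]]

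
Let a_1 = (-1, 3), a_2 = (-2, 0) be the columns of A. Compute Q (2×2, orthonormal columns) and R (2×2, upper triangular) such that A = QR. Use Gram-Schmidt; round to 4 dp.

a_1 = (-1, 3); ‖a_1‖ = 3.1623, so e_1 = (-0.3162, 0.9487).
e_1·a_2 = (-0.3162)·(-2) + 0.9487·0 = 0.6325.
u_2 = a_2 − 0.6325·e_1 = (-1.8000, -0.6000).
‖u_2‖ = 1.8974, so e_2 = (-0.9487, -0.3162).

Q = [[-0.3162, -0.9487], [0.9487, -0.3162]], R = [[3.1623, 0.6325], [0.0000, 1.8974]]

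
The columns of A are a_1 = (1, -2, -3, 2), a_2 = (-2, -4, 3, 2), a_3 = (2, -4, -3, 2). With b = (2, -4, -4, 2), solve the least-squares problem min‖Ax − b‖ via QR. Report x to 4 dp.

a_1 = (1, -2, -3, 2); ‖a_1‖ = 4.2426, so e_1 = (0.2357, -0.4714, -0.7071, 0.4714).
e_1·a_2 = 0.2357·(-2) + (-0.4714)·(-4) + (-0.7071)·3 + 0.4714·2 = 0.2357.
u_2 = a_2 − 0.2357·e_1 = (-2.0556, -3.8889, 3.1667, 1.8889).
‖u_2‖ = 5.7397, so e_2 = (-0.3581, -0.6775, 0.5517, 0.3291).
e_1·a_3 = 0.2357·2 + (-0.4714)·(-4) + (-0.7071)·(-3) + 0.4714·2 = 5.4212; e_2·a_3 = (-0.3581)·2 + (-0.6775)·(-4) + 0.5517·(-3) + 0.3291·2 = 0.9970.
u_3 = a_3 − 5.4212·e_1 − 0.9970·e_2 = (1.0793, -0.7690, 0.2833, -0.8836).
‖u_3‖ = 1.6178, so e_3 = (0.6671, -0.4753, 0.1751, -0.5462).
Qᵀb = (6.1283, 0.4452, 1.4427).
Back-substitute: x_3 = 1.4427/1.6178 = 0.8918.
x_2 = (0.4452 − 0.9970·0.8918)/5.7397 = -0.0773.
x_1 = (6.1283 − 0.2357·(-0.0773) − 5.4212·0.8918)/4.2426 = 0.3093.

x = (0.3093, -0.0773, 0.8918)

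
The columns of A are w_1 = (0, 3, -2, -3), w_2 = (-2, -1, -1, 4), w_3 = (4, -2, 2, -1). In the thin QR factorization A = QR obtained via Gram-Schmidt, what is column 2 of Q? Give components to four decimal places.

q_2 = (-0.5285, 0.2042, -0.5766, 0.5886)

w_1 = (0, 3, -2, -3); ‖w_1‖ = 4.6904, so q_1 = (0.0000, 0.6396, -0.4264, -0.6396).
q_1·w_2 = 0.0000·(-2) + 0.6396·(-1) + (-0.4264)·(-1) + (-0.6396)·4 = -2.7716.
u_2 = w_2 + 2.7716·q_1 = (-2.0000, 0.7727, -2.1818, 2.2273).
‖u_2‖ = 3.7839, so q_2 = (-0.5285, 0.2042, -0.5766, 0.5886).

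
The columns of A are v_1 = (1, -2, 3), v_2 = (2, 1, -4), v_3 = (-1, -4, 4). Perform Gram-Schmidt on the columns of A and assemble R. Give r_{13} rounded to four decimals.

r_{13} = 5.0780

e_1 = v_1/‖v_1‖ = (1, -2, 3)/3.7417 = (0.2673, -0.5345, 0.8018).
r_{13} = e_1·v_3 = 5.0780.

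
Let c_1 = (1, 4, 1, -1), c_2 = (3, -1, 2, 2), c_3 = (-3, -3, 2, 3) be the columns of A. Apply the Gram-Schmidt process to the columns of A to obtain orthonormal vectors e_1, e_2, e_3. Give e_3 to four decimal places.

c_1 = (1, 4, 1, -1); ‖c_1‖ = 4.3589, so e_1 = (0.2294, 0.9177, 0.2294, -0.2294).
e_1·c_2 = 0.2294·3 + 0.9177·(-1) + 0.2294·2 + (-0.2294)·2 = -0.2294.
u_2 = c_2 + 0.2294·e_1 = (3.0526, -0.7895, 2.0526, 1.9474).
‖u_2‖ = 4.2364, so e_2 = (0.7206, -0.1864, 0.4845, 0.4597).
e_1·c_3 = 0.2294·(-3) + 0.9177·(-3) + 0.2294·2 + (-0.2294)·3 = -3.6707; e_2·c_3 = 0.7206·(-3) + (-0.1864)·(-3) + 0.4845·2 + 0.4597·3 = 0.7454.
u_3 = c_3 + 3.6707·e_1 − 0.7454·e_2 = (-2.6950, 0.5073, 2.4809, 1.8152).
‖u_3‖ = 4.1195, so e_3 = (-0.6542, 0.1232, 0.6022, 0.4406).

e_3 = (-0.6542, 0.1232, 0.6022, 0.4406)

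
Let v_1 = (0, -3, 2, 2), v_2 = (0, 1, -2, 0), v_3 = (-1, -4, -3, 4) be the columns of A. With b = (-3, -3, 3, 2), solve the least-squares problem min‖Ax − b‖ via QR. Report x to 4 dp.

x = (-2.2222, -5.4444, 1.3333)

v_1 = (0, -3, 2, 2); ‖v_1‖ = 4.1231, so e_1 = (0.0000, -0.7276, 0.4851, 0.4851).
e_1·v_2 = 0.0000·0 + (-0.7276)·1 + 0.4851·(-2) + 0.4851·0 = -1.6977.
u_2 = v_2 + 1.6977·e_1 = (0.0000, -0.2353, -1.1765, 0.8235).
‖u_2‖ = 1.4552, so e_2 = (0.0000, -0.1617, -0.8085, 0.5659).
e_1·v_3 = 0.0000·(-1) + (-0.7276)·(-4) + 0.4851·(-3) + 0.4851·4 = 3.3955; e_2·v_3 = 0.0000·(-1) + (-0.1617)·(-4) + (-0.8085)·(-3) + 0.5659·4 = 5.3358.
u_3 = v_3 − 3.3955·e_1 − 5.3358·e_2 = (-1.0000, -0.6667, -0.3333, -0.6667).
‖u_3‖ = 1.4142, so e_3 = (-0.7071, -0.4714, -0.2357, -0.4714).
Qᵀb = (4.6082, -0.8085, 1.8856).
Back-substitute: x_3 = 1.8856/1.4142 = 1.3333.
x_2 = (-0.8085 − 5.3358·1.3333)/1.4552 = -5.4444.
x_1 = (4.6082 + 1.6977·(-5.4444) − 3.3955·1.3333)/4.1231 = -2.2222.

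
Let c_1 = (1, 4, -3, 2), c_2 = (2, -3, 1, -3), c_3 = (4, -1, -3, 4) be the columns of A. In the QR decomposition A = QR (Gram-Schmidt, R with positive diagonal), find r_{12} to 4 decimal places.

r_{12} = -3.4689

e_1 = c_1/‖c_1‖ = (1, 4, -3, 2)/5.4772 = (0.1826, 0.7303, -0.5477, 0.3651).
r_{12} = e_1·c_2 = -3.4689.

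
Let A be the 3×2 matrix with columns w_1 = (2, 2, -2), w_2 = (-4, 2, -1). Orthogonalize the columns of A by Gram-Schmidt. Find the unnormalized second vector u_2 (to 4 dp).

w_1 = (2, 2, -2); ‖w_1‖ = 3.4641, so q_1 = (0.5774, 0.5774, -0.5774).
q_1·w_2 = 0.5774·(-4) + 0.5774·2 + (-0.5774)·(-1) = -0.5774.
u_2 = w_2 + 0.5774·q_1 = (-3.6667, 2.3333, -1.3333).

u_2 = (-3.6667, 2.3333, -1.3333)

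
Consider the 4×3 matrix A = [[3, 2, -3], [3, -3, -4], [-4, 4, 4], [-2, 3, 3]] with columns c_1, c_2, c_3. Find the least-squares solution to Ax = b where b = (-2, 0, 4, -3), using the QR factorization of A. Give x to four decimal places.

x = (-5.0073, 0.1732, -4.1537)

e_1 = c_1/‖c_1‖ = (3, 3, -4, -2)/6.1644 = (0.4867, 0.4867, -0.6489, -0.3244).
r_{12} = e_1·c_2 = -4.0555.
u_2 = c_2 + 4.0555·e_1 = (3.9737, -1.0263, 1.3684, 1.6842).
‖u_2‖ = 4.6425, so e_2 = (0.8559, -0.2211, 0.2948, 0.3628).
r_{13} = e_1·c_3 = -6.9755; r_{23} = e_2·c_3 = 0.5839.
u_3 = c_3 + 6.9755·e_1 − 0.5839·e_2 = (-0.1050, -0.4762, -0.6984, 0.5250).
‖u_3‖ = 1.0006, so e_3 = (-0.1049, -0.4759, -0.6980, 0.5247).
Qᵀb = (-2.5955, -1.6212, -4.1562).
Back-substitute: x_3 = -4.1562/1.0006 = -4.1537.
x_2 = (-1.6212 − 0.5839·(-4.1537))/4.6425 = 0.1732.
x_1 = (-2.5955 + 4.0555·0.1732 + 6.9755·(-4.1537))/6.1644 = -5.0073.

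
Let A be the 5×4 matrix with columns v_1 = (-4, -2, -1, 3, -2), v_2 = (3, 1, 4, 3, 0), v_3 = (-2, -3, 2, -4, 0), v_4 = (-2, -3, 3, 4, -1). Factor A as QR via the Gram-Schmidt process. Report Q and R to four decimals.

v_1 = (-4, -2, -1, 3, -2); ‖v_1‖ = 5.8310, so q_1 = (-0.6860, -0.3430, -0.1715, 0.5145, -0.3430).
q_1·v_2 = (-0.6860)·3 + (-0.3430)·1 + (-0.1715)·4 + 0.5145·3 + (-0.3430)·0 = -1.5435.
u_2 = v_2 + 1.5435·q_1 = (1.9412, 0.4706, 3.7353, 3.7941, -0.5294).
‖u_2‖ = 5.7112, so q_2 = (0.3399, 0.0824, 0.6540, 0.6643, -0.0927).
q_1·v_3 = (-0.6860)·(-2) + (-0.3430)·(-3) + (-0.1715)·2 + 0.5145·(-4) + (-0.3430)·0 = 0.0000; q_2·v_3 = 0.3399·(-2) + 0.0824·(-3) + 0.6540·2 + 0.6643·(-4) + (-0.0927)·0 = -2.2762.
u_3 = v_3 + 0.0000·q_1 + 2.2762·q_2 = (-1.2263, -2.8124, 3.4887, -2.4878, -0.2110).
‖u_3‖ = 5.2743, so q_3 = (-0.2325, -0.5332, 0.6615, -0.4717, -0.0400).
q_1·v_4 = (-0.6860)·(-2) + (-0.3430)·(-3) + (-0.1715)·3 + 0.5145·4 + (-0.3430)·(-1) = 4.2875; q_2·v_4 = 0.3399·(-2) + 0.0824·(-3) + 0.6540·3 + 0.6643·4 + (-0.0927)·(-1) = 3.7851; q_3·v_4 = (-0.2325)·(-2) + (-0.5332)·(-3) + 0.6615·3 + (-0.4717)·4 + (-0.0400)·(-1) = 2.2023.
u_4 = v_4 − 4.2875·q_1 − 3.7851·q_2 − 2.2023·q_3 = (0.1667, -0.6669, -0.1970, 0.3183, 0.9096).
‖u_4‖ = 1.2000, so q_4 = (0.1389, -0.5558, -0.1642, 0.2653, 0.7579).

Q = [[-0.6860, 0.3399, -0.2325, 0.1389], [-0.3430, 0.0824, -0.5332, -0.5558], [-0.1715, 0.6540, 0.6615, -0.1642], [0.5145, 0.6643, -0.4717, 0.2653], [-0.3430, -0.0927, -0.0400, 0.7579]], R = [[5.8310, -1.5435, 0.0000, 4.2875], [0.0000, 5.7112, -2.2762, 3.7851], [0.0000, 0.0000, 5.2743, 2.2023], [0.0000, 0.0000, 0.0000, 1.2000]]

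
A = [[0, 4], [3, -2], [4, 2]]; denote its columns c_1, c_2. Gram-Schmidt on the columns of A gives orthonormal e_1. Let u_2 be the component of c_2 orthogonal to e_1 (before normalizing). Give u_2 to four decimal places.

u_2 = (4.0000, -2.2400, 1.6800)

c_1 = (0, 3, 4); ‖c_1‖ = 5.0000, so e_1 = (0.0000, 0.6000, 0.8000).
e_1·c_2 = 0.0000·4 + 0.6000·(-2) + 0.8000·2 = 0.4000.
u_2 = c_2 − 0.4000·e_1 = (4.0000, -2.2400, 1.6800).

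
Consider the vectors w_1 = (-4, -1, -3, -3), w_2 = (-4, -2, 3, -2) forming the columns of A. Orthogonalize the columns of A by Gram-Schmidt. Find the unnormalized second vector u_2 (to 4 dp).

u_2 = (-2.2857, -1.5714, 4.2857, -0.7143)

w_1 = (-4, -1, -3, -3); ‖w_1‖ = 5.9161, so q_1 = (-0.6761, -0.1690, -0.5071, -0.5071).
q_1·w_2 = (-0.6761)·(-4) + (-0.1690)·(-2) + (-0.5071)·3 + (-0.5071)·(-2) = 2.5355.
u_2 = w_2 − 2.5355·q_1 = (-2.2857, -1.5714, 4.2857, -0.7143).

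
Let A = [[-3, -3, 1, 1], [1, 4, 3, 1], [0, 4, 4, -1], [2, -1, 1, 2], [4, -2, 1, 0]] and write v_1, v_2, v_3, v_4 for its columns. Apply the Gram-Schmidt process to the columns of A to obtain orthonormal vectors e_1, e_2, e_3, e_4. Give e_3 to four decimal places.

v_1 = (-3, 1, 0, 2, 4); ‖v_1‖ = 5.4772, so e_1 = (-0.5477, 0.1826, 0.0000, 0.3651, 0.7303).
e_1·v_2 = (-0.5477)·(-3) + 0.1826·4 + 0.0000·4 + 0.3651·(-1) + 0.7303·(-2) = 0.5477.
u_2 = v_2 − 0.5477·e_1 = (-2.7000, 3.9000, 4.0000, -1.2000, -2.4000).
‖u_2‖ = 6.7602, so e_2 = (-0.3994, 0.5769, 0.5917, -0.1775, -0.3550).
e_1·v_3 = (-0.5477)·1 + 0.1826·3 + 0.0000·4 + 0.3651·1 + 0.7303·1 = 1.0954; e_2·v_3 = (-0.3994)·1 + 0.5769·3 + 0.5917·4 + (-0.1775)·1 + (-0.3550)·1 = 3.1656.
u_3 = v_3 − 1.0954·e_1 − 3.1656·e_2 = (2.8643, 0.9737, 2.1269, 1.1619, 1.3239).
‖u_3‖ = 4.0962, so e_3 = (0.6993, 0.2377, 0.5192, 0.2837, 0.3232).

e_3 = (0.6993, 0.2377, 0.5192, 0.2837, 0.3232)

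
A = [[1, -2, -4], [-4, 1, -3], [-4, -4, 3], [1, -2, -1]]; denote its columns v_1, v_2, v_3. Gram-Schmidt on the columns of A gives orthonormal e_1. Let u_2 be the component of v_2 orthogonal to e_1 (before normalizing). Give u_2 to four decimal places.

v_1 = (1, -4, -4, 1); ‖v_1‖ = 5.8310, so e_1 = (0.1715, -0.6860, -0.6860, 0.1715).
e_1·v_2 = 0.1715·(-2) + (-0.6860)·1 + (-0.6860)·(-4) + 0.1715·(-2) = 1.3720.
u_2 = v_2 − 1.3720·e_1 = (-2.2353, 1.9412, -3.0588, -2.2353).

u_2 = (-2.2353, 1.9412, -3.0588, -2.2353)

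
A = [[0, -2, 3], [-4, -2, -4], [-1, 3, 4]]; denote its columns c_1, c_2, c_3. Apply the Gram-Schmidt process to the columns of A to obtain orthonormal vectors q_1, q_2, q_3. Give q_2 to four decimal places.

c_1 = (0, -4, -1); ‖c_1‖ = 4.1231, so q_1 = (0.0000, -0.9701, -0.2425).
q_1·c_2 = 0.0000·(-2) + (-0.9701)·(-2) + (-0.2425)·3 = 1.2127.
u_2 = c_2 − 1.2127·q_1 = (-2.0000, -0.8235, 3.2941).
‖u_2‖ = 3.9407, so q_2 = (-0.5075, -0.2090, 0.8359).

q_2 = (-0.5075, -0.2090, 0.8359)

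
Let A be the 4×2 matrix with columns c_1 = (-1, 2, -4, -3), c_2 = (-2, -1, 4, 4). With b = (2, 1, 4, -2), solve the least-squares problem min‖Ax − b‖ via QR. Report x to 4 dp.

x = (-0.8773, -0.5828)

q_1 = c_1/‖c_1‖ = (-1, 2, -4, -3)/5.4772 = (-0.1826, 0.3651, -0.7303, -0.5477).
r_{12} = q_1·c_2 = -5.1121.
u_2 = c_2 + 5.1121·q_1 = (-2.9333, 0.8667, 0.2667, 1.2000).
‖u_2‖ = 3.2965, so q_2 = (-0.8898, 0.2629, 0.0809, 0.3640).
Qᵀb = (-1.8257, -1.9213).
Back-substitute: x_2 = -1.9213/3.2965 = -0.5828.
x_1 = (-1.8257 + 5.1121·(-0.5828))/5.4772 = -0.8773.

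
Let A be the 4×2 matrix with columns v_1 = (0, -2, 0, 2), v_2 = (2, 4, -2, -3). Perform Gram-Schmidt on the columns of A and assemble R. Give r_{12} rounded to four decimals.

r_{12} = -4.9497

v_1 = (0, -2, 0, 2); ‖v_1‖ = 2.8284, so e_1 = (0.0000, -0.7071, 0.0000, 0.7071).
r_{12} = e_1·v_2 = -4.9497.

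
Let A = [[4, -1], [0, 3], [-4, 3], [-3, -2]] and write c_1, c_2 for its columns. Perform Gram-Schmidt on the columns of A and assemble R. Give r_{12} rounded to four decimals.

e_1 = c_1/‖c_1‖ = (4, 0, -4, -3)/6.4031 = (0.6247, 0.0000, -0.6247, -0.4685).
r_{12} = e_1·c_2 = -1.5617.

r_{12} = -1.5617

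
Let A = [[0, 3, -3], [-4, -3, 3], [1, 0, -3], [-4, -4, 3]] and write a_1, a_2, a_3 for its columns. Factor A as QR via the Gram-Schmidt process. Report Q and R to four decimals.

a_1 = (0, -4, 1, -4); ‖a_1‖ = 5.7446, so q_1 = (0.0000, -0.6963, 0.1741, -0.6963).
q_1·a_2 = 0.0000·3 + (-0.6963)·(-3) + 0.1741·0 + (-0.6963)·(-4) = 4.8742.
u_2 = a_2 − 4.8742·q_1 = (3.0000, 0.3939, -0.8485, -0.6061).
‖u_2‖ = 3.2004, so q_2 = (0.9374, 0.1231, -0.2651, -0.1894).
q_1·a_3 = 0.0000·(-3) + (-0.6963)·3 + 0.1741·(-3) + (-0.6963)·3 = -4.7001; q_2·a_3 = 0.9374·(-3) + 0.1231·3 + (-0.2651)·(-3) + (-0.1894)·3 = -2.2156.
u_3 = a_3 + 4.7001·q_1 + 2.2156·q_2 = (-0.9231, 0.0000, -2.7692, -0.6923).
‖u_3‖ = 3.0000, so q_3 = (-0.3077, 0.0000, -0.9231, -0.2308).

Q = [[0.0000, 0.9374, -0.3077], [-0.6963, 0.1231, 0.0000], [0.1741, -0.2651, -0.9231], [-0.6963, -0.1894, -0.2308]], R = [[5.7446, 4.8742, -4.7001], [0.0000, 3.2004, -2.2156], [0.0000, 0.0000, 3.0000]]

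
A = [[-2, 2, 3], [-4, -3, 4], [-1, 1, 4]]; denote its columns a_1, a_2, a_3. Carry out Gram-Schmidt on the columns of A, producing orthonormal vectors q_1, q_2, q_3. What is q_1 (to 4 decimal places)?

q_1 = (-0.4364, -0.8729, -0.2182)

a_1 = (-2, -4, -1); ‖a_1‖ = 4.5826, so q_1 = (-0.4364, -0.8729, -0.2182).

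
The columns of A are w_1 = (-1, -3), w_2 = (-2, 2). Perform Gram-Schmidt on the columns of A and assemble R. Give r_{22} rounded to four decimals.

e_1 = w_1/‖w_1‖ = (-1, -3)/3.1623 = (-0.3162, -0.9487).
r_{12} = e_1·w_2 = -1.2649.
u_2 = w_2 + 1.2649·e_1 = (-2.4000, 0.8000).
r_{22} = ‖u_2‖ = 2.5298.

r_{22} = 2.5298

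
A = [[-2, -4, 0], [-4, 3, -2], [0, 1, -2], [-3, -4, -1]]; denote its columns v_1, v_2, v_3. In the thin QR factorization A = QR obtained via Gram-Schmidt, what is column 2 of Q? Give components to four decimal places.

v_1 = (-2, -4, 0, -3); ‖v_1‖ = 5.3852, so e_1 = (-0.3714, -0.7428, 0.0000, -0.5571).
e_1·v_2 = (-0.3714)·(-4) + (-0.7428)·3 + 0.0000·1 + (-0.5571)·(-4) = 1.4856.
u_2 = v_2 − 1.4856·e_1 = (-3.4483, 4.1034, 1.0000, -3.1724).
‖u_2‖ = 6.3082, so e_2 = (-0.5466, 0.6505, 0.1585, -0.5029).

e_2 = (-0.5466, 0.6505, 0.1585, -0.5029)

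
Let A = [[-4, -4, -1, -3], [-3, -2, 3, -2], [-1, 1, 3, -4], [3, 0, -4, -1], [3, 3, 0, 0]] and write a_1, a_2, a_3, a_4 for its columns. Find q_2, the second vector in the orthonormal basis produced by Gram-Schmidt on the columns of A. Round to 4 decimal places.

q_1 = a_1/‖a_1‖ = (-4, -3, -1, 3, 3)/6.6332 = (-0.6030, -0.4523, -0.1508, 0.4523, 0.4523).
r_{12} = q_1·a_2 = 4.5227.
u_2 = a_2 − 4.5227·q_1 = (-1.2727, 0.0455, 1.6818, -2.0455, 0.9545).
‖u_2‖ = 3.0896, so q_2 = (-0.4119, 0.0147, 0.5444, -0.6621, 0.3090).

q_2 = (-0.4119, 0.0147, 0.5444, -0.6621, 0.3090)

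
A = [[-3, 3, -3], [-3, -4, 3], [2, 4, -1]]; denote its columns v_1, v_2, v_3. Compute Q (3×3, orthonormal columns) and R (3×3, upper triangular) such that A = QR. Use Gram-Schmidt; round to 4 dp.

Q = [[-0.6396, 0.7553, -0.1431], [-0.6396, -0.4196, 0.6441], [0.4264, 0.5035, 0.7514]], R = [[4.6904, 2.3452, -0.4264], [0.0000, 5.9582, -4.0281], [0.0000, 0.0000, 1.6102]]

e_1 = v_1/‖v_1‖ = (-3, -3, 2)/4.6904 = (-0.6396, -0.6396, 0.4264).
r_{12} = e_1·v_2 = 2.3452.
u_2 = v_2 − 2.3452·e_1 = (4.5000, -2.5000, 3.0000).
‖u_2‖ = 5.9582, so e_2 = (0.7553, -0.4196, 0.5035).
r_{13} = e_1·v_3 = -0.4264; r_{23} = e_2·v_3 = -4.0281.
u_3 = v_3 + 0.4264·e_1 + 4.0281·e_2 = (-0.2305, 1.0371, 1.2100).
‖u_3‖ = 1.6102, so e_3 = (-0.1431, 0.6441, 0.7514).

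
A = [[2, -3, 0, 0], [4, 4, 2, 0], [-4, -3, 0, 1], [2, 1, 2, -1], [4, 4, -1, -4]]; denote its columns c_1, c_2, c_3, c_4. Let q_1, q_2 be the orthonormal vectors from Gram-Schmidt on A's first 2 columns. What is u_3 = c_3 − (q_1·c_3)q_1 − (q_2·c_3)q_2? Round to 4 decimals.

c_1 = (2, 4, -4, 2, 4); ‖c_1‖ = 7.4833, so q_1 = (0.2673, 0.5345, -0.5345, 0.2673, 0.5345).
q_1·c_2 = 0.2673·(-3) + 0.5345·4 + (-0.5345)·(-3) + 0.2673·1 + 0.5345·4 = 5.3452.
u_2 = c_2 − 5.3452·q_1 = (-4.4286, 1.1429, -0.1429, -0.4286, 1.1429).
‖u_2‖ = 4.7359, so q_2 = (-0.9351, 0.2413, -0.0302, -0.0905, 0.2413).
q_1·c_3 = 0.2673·0 + 0.5345·2 + (-0.5345)·0 + 0.2673·2 + 0.5345·(-1) = 1.0690; q_2·c_3 = (-0.9351)·0 + 0.2413·2 + (-0.0302)·0 + (-0.0905)·2 + 0.2413·(-1) = 0.0603.
u_3 = c_3 − 1.0690·q_1 − 0.0603·q_2 = (-0.2293, 1.4140, 0.5732, 1.7197, -1.5860).

u_3 = (-0.2293, 1.4140, 0.5732, 1.7197, -1.5860)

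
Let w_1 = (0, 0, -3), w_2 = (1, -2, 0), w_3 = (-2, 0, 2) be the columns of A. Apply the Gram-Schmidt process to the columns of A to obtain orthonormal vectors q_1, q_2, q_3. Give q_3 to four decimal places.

w_1 = (0, 0, -3); ‖w_1‖ = 3.0000, so q_1 = (0.0000, 0.0000, -1.0000).
q_1·w_2 = 0.0000·1 + 0.0000·(-2) + (-1.0000)·0 = 0.0000.
u_2 = w_2 + 0.0000·q_1 = (1.0000, -2.0000, 0.0000).
‖u_2‖ = 2.2361, so q_2 = (0.4472, -0.8944, 0.0000).
q_1·w_3 = 0.0000·(-2) + 0.0000·0 + (-1.0000)·2 = -2.0000; q_2·w_3 = 0.4472·(-2) + (-0.8944)·0 + 0.0000·2 = -0.8944.
u_3 = w_3 + 2.0000·q_1 + 0.8944·q_2 = (-1.6000, -0.8000, 0.0000).
‖u_3‖ = 1.7889, so q_3 = (-0.8944, -0.4472, 0.0000).

q_3 = (-0.8944, -0.4472, 0.0000)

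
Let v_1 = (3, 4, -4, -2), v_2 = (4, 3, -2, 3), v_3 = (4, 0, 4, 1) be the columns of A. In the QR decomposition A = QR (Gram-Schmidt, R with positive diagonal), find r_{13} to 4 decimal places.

r_{13} = -0.8944

q_1 = v_1/‖v_1‖ = (3, 4, -4, -2)/6.7082 = (0.4472, 0.5963, -0.5963, -0.2981).
r_{13} = q_1·v_3 = -0.8944.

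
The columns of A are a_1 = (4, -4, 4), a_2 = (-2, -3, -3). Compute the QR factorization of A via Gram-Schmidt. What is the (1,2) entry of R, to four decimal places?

e_1 = a_1/‖a_1‖ = (4, -4, 4)/6.9282 = (0.5774, -0.5774, 0.5774).
r_{12} = e_1·a_2 = -1.1547.

r_{12} = -1.1547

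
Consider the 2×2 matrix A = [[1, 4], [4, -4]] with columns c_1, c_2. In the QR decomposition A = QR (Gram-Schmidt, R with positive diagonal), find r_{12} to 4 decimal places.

r_{12} = -2.9104

c_1 = (1, 4); ‖c_1‖ = 4.1231, so q_1 = (0.2425, 0.9701).
r_{12} = q_1·c_2 = -2.9104.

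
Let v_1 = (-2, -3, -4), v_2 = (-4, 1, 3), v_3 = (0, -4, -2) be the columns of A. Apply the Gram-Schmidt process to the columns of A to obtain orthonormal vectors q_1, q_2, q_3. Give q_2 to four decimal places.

q_2 = (-0.9092, 0.0559, 0.4126)

q_1 = v_1/‖v_1‖ = (-2, -3, -4)/5.3852 = (-0.3714, -0.5571, -0.7428).
r_{12} = q_1·v_2 = -1.2999.
u_2 = v_2 + 1.2999·q_1 = (-4.4828, 0.2759, 2.0345).
‖u_2‖ = 4.9306, so q_2 = (-0.9092, 0.0559, 0.4126).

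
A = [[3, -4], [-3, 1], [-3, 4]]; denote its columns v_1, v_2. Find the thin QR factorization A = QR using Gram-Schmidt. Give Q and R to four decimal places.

v_1 = (3, -3, -3); ‖v_1‖ = 5.1962, so e_1 = (0.5774, -0.5774, -0.5774).
e_1·v_2 = 0.5774·(-4) + (-0.5774)·1 + (-0.5774)·4 = -5.1962.
u_2 = v_2 + 5.1962·e_1 = (-1.0000, -2.0000, 1.0000).
‖u_2‖ = 2.4495, so e_2 = (-0.4082, -0.8165, 0.4082).

Q = [[0.5774, -0.4082], [-0.5774, -0.8165], [-0.5774, 0.4082]], R = [[5.1962, -5.1962], [0.0000, 2.4495]]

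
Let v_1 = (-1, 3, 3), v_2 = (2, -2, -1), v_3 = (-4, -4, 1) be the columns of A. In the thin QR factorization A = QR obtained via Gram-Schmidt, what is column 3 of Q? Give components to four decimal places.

v_1 = (-1, 3, 3); ‖v_1‖ = 4.3589, so e_1 = (-0.2294, 0.6882, 0.6882).
e_1·v_2 = (-0.2294)·2 + 0.6882·(-2) + 0.6882·(-1) = -2.5236.
u_2 = v_2 + 2.5236·e_1 = (1.4211, -0.2632, 0.7368).
‖u_2‖ = 1.6222, so e_2 = (0.8760, -0.1622, 0.4542).
e_1·v_3 = (-0.2294)·(-4) + 0.6882·(-4) + 0.6882·1 = -1.1471; e_2·v_3 = 0.8760·(-4) + (-0.1622)·(-4) + 0.4542·1 = -2.4009.
u_3 = v_3 + 1.1471·e_1 + 2.4009·e_2 = (-2.1600, -3.6000, 2.8800).
‖u_3‖ = 5.0912, so e_3 = (-0.4243, -0.7071, 0.5657).

e_3 = (-0.4243, -0.7071, 0.5657)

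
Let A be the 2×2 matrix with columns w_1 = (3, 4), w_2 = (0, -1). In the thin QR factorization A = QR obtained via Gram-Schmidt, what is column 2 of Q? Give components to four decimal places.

w_1 = (3, 4); ‖w_1‖ = 5.0000, so q_1 = (0.6000, 0.8000).
q_1·w_2 = 0.6000·0 + 0.8000·(-1) = -0.8000.
u_2 = w_2 + 0.8000·q_1 = (0.4800, -0.3600).
‖u_2‖ = 0.6000, so q_2 = (0.8000, -0.6000).

q_2 = (0.8000, -0.6000)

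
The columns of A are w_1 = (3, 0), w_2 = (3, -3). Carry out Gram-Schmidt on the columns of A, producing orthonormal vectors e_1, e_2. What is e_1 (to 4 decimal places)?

w_1 = (3, 0); ‖w_1‖ = 3.0000, so e_1 = (1.0000, 0.0000).

e_1 = (1.0000, 0.0000)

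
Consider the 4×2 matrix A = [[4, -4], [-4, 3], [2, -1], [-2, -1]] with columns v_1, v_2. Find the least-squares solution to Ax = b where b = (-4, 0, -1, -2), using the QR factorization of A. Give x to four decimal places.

v_1 = (4, -4, 2, -2); ‖v_1‖ = 6.3246, so q_1 = (0.6325, -0.6325, 0.3162, -0.3162).
q_1·v_2 = 0.6325·(-4) + (-0.6325)·3 + 0.3162·(-1) + (-0.3162)·(-1) = -4.4272.
u_2 = v_2 + 4.4272·q_1 = (-1.2000, 0.2000, 0.4000, -2.4000).
‖u_2‖ = 2.7203, so q_2 = (-0.4411, 0.0735, 0.1470, -0.8823).
Qᵀb = (-2.2136, 3.3820).
Back-substitute: x_2 = 3.3820/2.7203 = 1.2432.
x_1 = (-2.2136 + 4.4272·1.2432)/6.3246 = 0.5203.

x = (0.5203, 1.2432)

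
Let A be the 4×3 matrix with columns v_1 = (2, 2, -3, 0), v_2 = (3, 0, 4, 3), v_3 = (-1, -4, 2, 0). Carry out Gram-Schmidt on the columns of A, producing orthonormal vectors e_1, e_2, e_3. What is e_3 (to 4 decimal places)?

e_1 = v_1/‖v_1‖ = (2, 2, -3, 0)/4.1231 = (0.4851, 0.4851, -0.7276, 0.0000).
r_{12} = e_1·v_2 = -1.4552.
u_2 = v_2 + 1.4552·e_1 = (3.7059, 0.7059, 2.9412, 3.0000).
‖u_2‖ = 5.6464, so e_2 = (0.6563, 0.1250, 0.5209, 0.5313).
r_{13} = e_1·v_3 = -3.8806; r_{23} = e_2·v_3 = -0.1146.
u_3 = v_3 + 3.8806·e_1 + 0.1146·e_2 = (0.9576, -2.1033, -0.7638, 0.0609).
‖u_3‖ = 2.4348, so e_3 = (0.3933, -0.8639, -0.3137, 0.0250).

e_3 = (0.3933, -0.8639, -0.3137, 0.0250)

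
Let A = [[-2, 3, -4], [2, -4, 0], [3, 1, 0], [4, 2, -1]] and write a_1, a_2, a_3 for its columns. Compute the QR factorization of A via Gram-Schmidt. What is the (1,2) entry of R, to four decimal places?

r_{12} = -0.5222

a_1 = (-2, 2, 3, 4); ‖a_1‖ = 5.7446, so q_1 = (-0.3482, 0.3482, 0.5222, 0.6963).
r_{12} = q_1·a_2 = -0.5222.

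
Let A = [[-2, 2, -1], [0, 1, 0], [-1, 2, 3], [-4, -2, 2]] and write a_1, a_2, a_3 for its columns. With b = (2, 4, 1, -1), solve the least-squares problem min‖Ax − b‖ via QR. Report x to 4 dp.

x = (-0.2341, 0.9591, -0.2219)

e_1 = a_1/‖a_1‖ = (-2, 0, -1, -4)/4.5826 = (-0.4364, 0.0000, -0.2182, -0.8729).
r_{12} = e_1·a_2 = 0.4364.
u_2 = a_2 − 0.4364·e_1 = (2.1905, 1.0000, 2.0952, -1.6190).
‖u_2‖ = 3.5790, so e_2 = (0.6120, 0.2794, 0.5854, -0.4524).
r_{13} = e_1·a_3 = -1.9640; r_{23} = e_2·a_3 = 0.2395.
u_3 = a_3 + 1.9640·e_1 − 0.2395·e_2 = (-2.0037, -0.0669, 2.4312, 0.3941).
‖u_3‖ = 3.1758, so e_3 = (-0.6309, -0.0211, 0.7656, 0.1241).
Qᵀb = (-0.2182, 3.3795, -0.7047).
Back-substitute: x_3 = -0.7047/3.1758 = -0.2219.
x_2 = (3.3795 − 0.2395·(-0.2219))/3.5790 = 0.9591.
x_1 = (-0.2182 − 0.4364·0.9591 + 1.9640·(-0.2219))/4.5826 = -0.2341.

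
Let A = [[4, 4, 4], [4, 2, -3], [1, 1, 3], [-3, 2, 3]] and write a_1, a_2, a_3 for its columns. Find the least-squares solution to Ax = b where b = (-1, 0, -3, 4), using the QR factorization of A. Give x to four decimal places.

e_1 = a_1/‖a_1‖ = (4, 4, 1, -3)/6.4807 = (0.6172, 0.6172, 0.1543, -0.4629).
r_{12} = e_1·a_2 = 2.9318.
u_2 = a_2 − 2.9318·e_1 = (2.1905, 0.1905, 0.5476, 3.3571).
‖u_2‖ = 4.0503, so e_2 = (0.5408, 0.0470, 0.1352, 0.8289).
r_{13} = e_1·a_3 = -0.3086; r_{23} = e_2·a_3 = 4.9144.
u_3 = a_3 + 0.3086·e_1 − 4.9144·e_2 = (1.5327, -3.0406, 2.3832, -1.2163).
‖u_3‖ = 4.3305, so e_3 = (0.3539, -0.7021, 0.5503, -0.2809).
Qᵀb = (-2.9318, 2.3690, -3.1283).
Back-substitute: x_3 = -3.1283/4.3305 = -0.7224.
x_2 = (2.3690 − 4.9144·(-0.7224))/4.0503 = 1.4614.
x_1 = (-2.9318 − 2.9318·1.4614 + 0.3086·(-0.7224))/6.4807 = -1.1479.

x = (-1.1479, 1.4614, -0.7224)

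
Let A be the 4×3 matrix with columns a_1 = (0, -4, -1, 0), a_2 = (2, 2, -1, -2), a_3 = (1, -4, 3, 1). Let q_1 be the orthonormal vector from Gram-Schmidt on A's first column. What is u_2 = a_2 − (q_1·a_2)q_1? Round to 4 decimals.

a_1 = (0, -4, -1, 0); ‖a_1‖ = 4.1231, so q_1 = (0.0000, -0.9701, -0.2425, 0.0000).
q_1·a_2 = 0.0000·2 + (-0.9701)·2 + (-0.2425)·(-1) + 0.0000·(-2) = -1.6977.
u_2 = a_2 + 1.6977·q_1 = (2.0000, 0.3529, -1.4118, -2.0000).

u_2 = (2.0000, 0.3529, -1.4118, -2.0000)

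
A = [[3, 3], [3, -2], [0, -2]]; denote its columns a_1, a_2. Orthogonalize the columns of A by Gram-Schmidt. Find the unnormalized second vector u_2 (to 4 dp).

u_2 = (2.5000, -2.5000, -2.0000)

a_1 = (3, 3, 0); ‖a_1‖ = 4.2426, so q_1 = (0.7071, 0.7071, 0.0000).
q_1·a_2 = 0.7071·3 + 0.7071·(-2) + 0.0000·(-2) = 0.7071.
u_2 = a_2 − 0.7071·q_1 = (2.5000, -2.5000, -2.0000).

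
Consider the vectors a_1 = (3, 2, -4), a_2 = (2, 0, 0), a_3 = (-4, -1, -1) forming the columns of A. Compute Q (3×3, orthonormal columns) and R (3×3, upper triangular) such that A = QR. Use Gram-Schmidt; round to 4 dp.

Q = [[0.5571, 0.8305, 0.0000], [0.3714, -0.2491, -0.8944], [-0.7428, 0.4983, -0.4472]], R = [[5.3852, 1.1142, -1.8570], [0.0000, 1.6609, -3.5710], [0.0000, 0.0000, 1.3416]]

q_1 = a_1/‖a_1‖ = (3, 2, -4)/5.3852 = (0.5571, 0.3714, -0.7428).
r_{12} = q_1·a_2 = 1.1142.
u_2 = a_2 − 1.1142·q_1 = (1.3793, -0.4138, 0.8276).
‖u_2‖ = 1.6609, so q_2 = (0.8305, -0.2491, 0.4983).
r_{13} = q_1·a_3 = -1.8570; r_{23} = q_2·a_3 = -3.5710.
u_3 = a_3 + 1.8570·q_1 + 3.5710·q_2 = (0.0000, -1.2000, -0.6000).
‖u_3‖ = 1.3416, so q_3 = (0.0000, -0.8944, -0.4472).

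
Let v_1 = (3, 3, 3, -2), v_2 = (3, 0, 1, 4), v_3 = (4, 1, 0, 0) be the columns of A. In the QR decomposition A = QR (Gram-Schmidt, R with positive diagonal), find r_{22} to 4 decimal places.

r_{22} = 5.0482

v_1 = (3, 3, 3, -2); ‖v_1‖ = 5.5678, so e_1 = (0.5388, 0.5388, 0.5388, -0.3592).
e_1·v_2 = 0.5388·3 + 0.5388·0 + 0.5388·1 + (-0.3592)·4 = 0.7184.
u_2 = v_2 − 0.7184·e_1 = (2.6129, -0.3871, 0.6129, 4.2581).
r_{22} = ‖u_2‖ = 5.0482.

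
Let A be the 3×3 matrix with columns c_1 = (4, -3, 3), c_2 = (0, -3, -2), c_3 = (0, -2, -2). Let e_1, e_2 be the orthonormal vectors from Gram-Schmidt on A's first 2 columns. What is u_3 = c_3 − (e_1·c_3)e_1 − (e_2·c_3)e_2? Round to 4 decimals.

u_3 = (0.2771, 0.1478, -0.2217)

c_1 = (4, -3, 3); ‖c_1‖ = 5.8310, so e_1 = (0.6860, -0.5145, 0.5145).
e_1·c_2 = 0.6860·0 + (-0.5145)·(-3) + 0.5145·(-2) = 0.5145.
u_2 = c_2 − 0.5145·e_1 = (-0.3529, -2.7353, -2.2647).
‖u_2‖ = 3.5687, so e_2 = (-0.0989, -0.7665, -0.6346).
e_1·c_3 = 0.6860·0 + (-0.5145)·(-2) + 0.5145·(-2) = 0.0000; e_2·c_3 = (-0.0989)·0 + (-0.7665)·(-2) + (-0.6346)·(-2) = 2.8022.
u_3 = c_3 + 0.0000·e_1 − 2.8022·e_2 = (0.2771, 0.1478, -0.2217).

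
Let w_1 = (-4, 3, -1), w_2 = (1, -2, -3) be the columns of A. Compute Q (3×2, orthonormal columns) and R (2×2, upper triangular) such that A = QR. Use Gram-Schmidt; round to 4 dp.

Q = [[-0.7845, -0.0221], [0.5883, -0.3425], [-0.1961, -0.9392]], R = [[5.0990, -1.3728], [0.0000, 3.4807]]

w_1 = (-4, 3, -1); ‖w_1‖ = 5.0990, so e_1 = (-0.7845, 0.5883, -0.1961).
e_1·w_2 = (-0.7845)·1 + 0.5883·(-2) + (-0.1961)·(-3) = -1.3728.
u_2 = w_2 + 1.3728·e_1 = (-0.0769, -1.1923, -3.2692).
‖u_2‖ = 3.4807, so e_2 = (-0.0221, -0.3425, -0.9392).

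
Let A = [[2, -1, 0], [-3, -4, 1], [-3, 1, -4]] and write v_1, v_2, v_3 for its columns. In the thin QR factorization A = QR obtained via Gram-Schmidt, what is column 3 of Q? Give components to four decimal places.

q_3 = (-0.8052, 0.0537, -0.5905)

q_1 = v_1/‖v_1‖ = (2, -3, -3)/4.6904 = (0.4264, -0.6396, -0.6396).
r_{12} = q_1·v_2 = 1.4924.
u_2 = v_2 − 1.4924·q_1 = (-1.6364, -3.0455, 1.9545).
‖u_2‖ = 3.9715, so q_2 = (-0.4120, -0.7668, 0.4921).
r_{13} = q_1·v_3 = 1.9188; r_{23} = q_2·v_3 = -2.7354.
u_3 = v_3 − 1.9188·q_1 + 2.7354·q_2 = (-1.9452, 0.1297, -1.4265).
‖u_3‖ = 2.4157, so q_3 = (-0.8052, 0.0537, -0.5905).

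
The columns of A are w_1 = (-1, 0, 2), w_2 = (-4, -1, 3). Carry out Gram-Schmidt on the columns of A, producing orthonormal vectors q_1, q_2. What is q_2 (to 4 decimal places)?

q_2 = (-0.8165, -0.4082, -0.4082)

q_1 = w_1/‖w_1‖ = (-1, 0, 2)/2.2361 = (-0.4472, 0.0000, 0.8944).
r_{12} = q_1·w_2 = 4.4721.
u_2 = w_2 − 4.4721·q_1 = (-2.0000, -1.0000, -1.0000).
‖u_2‖ = 2.4495, so q_2 = (-0.8165, -0.4082, -0.4082).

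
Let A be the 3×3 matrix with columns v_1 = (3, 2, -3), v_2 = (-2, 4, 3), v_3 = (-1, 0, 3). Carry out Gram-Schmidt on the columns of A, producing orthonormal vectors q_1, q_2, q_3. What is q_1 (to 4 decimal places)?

q_1 = (0.6396, 0.4264, -0.6396)

v_1 = (3, 2, -3); ‖v_1‖ = 4.6904, so q_1 = (0.6396, 0.4264, -0.6396).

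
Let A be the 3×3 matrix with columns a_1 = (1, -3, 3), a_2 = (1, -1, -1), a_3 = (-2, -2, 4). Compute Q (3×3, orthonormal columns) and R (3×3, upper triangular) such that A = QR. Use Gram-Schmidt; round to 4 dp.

e_1 = a_1/‖a_1‖ = (1, -3, 3)/4.3589 = (0.2294, -0.6882, 0.6882).
r_{12} = e_1·a_2 = 0.2294.
u_2 = a_2 − 0.2294·e_1 = (0.9474, -0.8421, -1.1579).
‖u_2‖ = 1.7168, so e_2 = (0.5518, -0.4905, -0.6745).
r_{13} = e_1·a_3 = 3.6707; r_{23} = e_2·a_3 = -2.8204.
u_3 = a_3 − 3.6707·e_1 + 2.8204·e_2 = (-1.2857, -0.8571, -0.4286).
‖u_3‖ = 1.6036, so e_3 = (-0.8018, -0.5345, -0.2673).

Q = [[0.2294, 0.5518, -0.8018], [-0.6882, -0.4905, -0.5345], [0.6882, -0.6745, -0.2673]], R = [[4.3589, 0.2294, 3.6707], [0.0000, 1.7168, -2.8204], [0.0000, 0.0000, 1.6036]]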